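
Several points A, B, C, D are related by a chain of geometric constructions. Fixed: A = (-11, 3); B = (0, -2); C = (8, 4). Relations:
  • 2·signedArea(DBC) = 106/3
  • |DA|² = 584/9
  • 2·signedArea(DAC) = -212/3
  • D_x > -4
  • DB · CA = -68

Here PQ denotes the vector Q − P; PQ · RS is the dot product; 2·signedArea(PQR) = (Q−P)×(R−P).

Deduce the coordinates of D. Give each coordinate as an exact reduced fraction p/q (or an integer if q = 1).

D = (-11/3, -1/3)

1. D_x = -11/3  [DB · CA = -68 ∩ 2·signedArea(DAC) = -212/3]
2. D_y = -1/3  [DB · CA = -68 ∩ 2·signedArea(DAC) = -212/3]
   → D = (-11/3, -1/3)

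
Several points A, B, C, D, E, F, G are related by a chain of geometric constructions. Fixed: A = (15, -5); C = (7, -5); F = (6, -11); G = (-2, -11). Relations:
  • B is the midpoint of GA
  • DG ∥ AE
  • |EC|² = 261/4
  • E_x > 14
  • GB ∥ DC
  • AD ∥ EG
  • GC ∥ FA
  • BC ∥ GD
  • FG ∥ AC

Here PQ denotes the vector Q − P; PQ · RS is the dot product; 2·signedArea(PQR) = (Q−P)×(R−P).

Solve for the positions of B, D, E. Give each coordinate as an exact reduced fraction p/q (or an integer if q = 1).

1. B_x = 13/2  [B is the midpoint of GA]
2. B_y = -8  [B is the midpoint of GA]
   → B = (13/2, -8)
3. D_x = -3/2  [GB ∥ DC ∩ BC ∥ GD]
4. D_y = -8  [GB ∥ DC ∩ BC ∥ GD]
   → D = (-3/2, -8)
5. E_x = 29/2  [AD ∥ EG ∩ DG ∥ AE]
6. E_y = -8  [AD ∥ EG ∩ DG ∥ AE]
   → E = (29/2, -8)

B = (13/2, -8)
D = (-3/2, -8)
E = (29/2, -8)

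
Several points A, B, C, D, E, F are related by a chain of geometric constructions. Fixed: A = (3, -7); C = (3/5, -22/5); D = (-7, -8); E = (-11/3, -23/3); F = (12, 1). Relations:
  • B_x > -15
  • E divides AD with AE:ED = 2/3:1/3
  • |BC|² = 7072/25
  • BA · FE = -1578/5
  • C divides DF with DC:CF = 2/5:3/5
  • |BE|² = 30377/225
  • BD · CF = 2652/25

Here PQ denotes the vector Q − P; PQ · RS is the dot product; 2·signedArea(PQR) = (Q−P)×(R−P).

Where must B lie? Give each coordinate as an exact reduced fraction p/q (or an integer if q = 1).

1. B_x = -73/5  [BD · CF = 2652/25 ∩ BA · FE = -1578/5]
2. B_y = -58/5  [BD · CF = 2652/25 ∩ BA · FE = -1578/5]
   → B = (-73/5, -58/5)

B = (-73/5, -58/5)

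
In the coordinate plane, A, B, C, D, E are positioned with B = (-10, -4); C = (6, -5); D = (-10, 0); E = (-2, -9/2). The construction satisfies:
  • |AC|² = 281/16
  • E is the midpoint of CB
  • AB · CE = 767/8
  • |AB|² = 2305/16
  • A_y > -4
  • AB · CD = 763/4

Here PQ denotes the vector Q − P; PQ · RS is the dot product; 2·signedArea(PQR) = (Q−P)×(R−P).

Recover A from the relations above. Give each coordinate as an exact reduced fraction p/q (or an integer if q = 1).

1. A_x = 2  [AB · CE = 767/8 ∩ AB · CD = 763/4]
2. A_y = -15/4  [AB · CE = 767/8 ∩ AB · CD = 763/4]
   → A = (2, -15/4)

A = (2, -15/4)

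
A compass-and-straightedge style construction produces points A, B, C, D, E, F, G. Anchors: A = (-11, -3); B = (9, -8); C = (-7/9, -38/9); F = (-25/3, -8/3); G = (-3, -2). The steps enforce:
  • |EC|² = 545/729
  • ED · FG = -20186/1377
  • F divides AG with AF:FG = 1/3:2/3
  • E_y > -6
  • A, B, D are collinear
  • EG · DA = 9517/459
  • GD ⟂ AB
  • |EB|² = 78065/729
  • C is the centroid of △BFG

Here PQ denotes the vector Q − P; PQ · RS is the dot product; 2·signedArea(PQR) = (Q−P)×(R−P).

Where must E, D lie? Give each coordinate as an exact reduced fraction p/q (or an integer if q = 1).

1. D_x = -63/17  [A, B, D are collinear ∩ GD ⟂ AB]
2. D_y = -82/17  [A, B, D are collinear ∩ GD ⟂ AB]
   → D = (-63/17, -82/17)
3. E_x = -25/27  [ED · FG = -20186/1377 ∩ EG · DA = 9517/459]
4. E_y = -137/27  [ED · FG = -20186/1377 ∩ EG · DA = 9517/459]
   → E = (-25/27, -137/27)

D = (-63/17, -82/17)
E = (-25/27, -137/27)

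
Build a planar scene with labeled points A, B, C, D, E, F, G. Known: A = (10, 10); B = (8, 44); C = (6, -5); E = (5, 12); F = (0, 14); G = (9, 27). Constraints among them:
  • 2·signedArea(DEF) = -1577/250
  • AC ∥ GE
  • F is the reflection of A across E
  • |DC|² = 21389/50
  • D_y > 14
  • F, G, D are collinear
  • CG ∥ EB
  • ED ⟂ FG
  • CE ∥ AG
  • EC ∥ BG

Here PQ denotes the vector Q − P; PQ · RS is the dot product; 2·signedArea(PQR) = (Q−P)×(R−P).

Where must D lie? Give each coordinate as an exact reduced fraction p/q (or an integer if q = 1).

1. D_x = 171/250  [F, G, D are collinear ∩ ED ⟂ FG]
2. D_y = 3747/250  [F, G, D are collinear ∩ ED ⟂ FG]
   → D = (171/250, 3747/250)

D = (171/250, 3747/250)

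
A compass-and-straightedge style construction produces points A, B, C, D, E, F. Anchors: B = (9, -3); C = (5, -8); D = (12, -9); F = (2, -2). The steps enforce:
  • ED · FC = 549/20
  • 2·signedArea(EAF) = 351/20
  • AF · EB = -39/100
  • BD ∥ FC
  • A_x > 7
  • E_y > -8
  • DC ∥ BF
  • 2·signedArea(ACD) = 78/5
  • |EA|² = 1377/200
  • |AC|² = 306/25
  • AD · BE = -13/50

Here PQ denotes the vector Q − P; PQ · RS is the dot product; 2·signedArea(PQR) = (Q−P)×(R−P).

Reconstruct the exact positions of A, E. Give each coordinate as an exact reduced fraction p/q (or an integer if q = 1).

A = (8, -31/5)
E = (23/4, -151/20)

1. A_x = 8  [line 1·x + 7·y + 177/5 = 0 ∩ |AC|² = 306/25]
2. A_y = -31/5  [line 1·x + 7·y + 177/5 = 0 ∩ |AC|² = 306/25]
   → A = (8, -31/5)
3. E_x = 23/4  [AD · BE = -13/50 ∩ ED · FC = 549/20]
4. E_y = -151/20  [AD · BE = -13/50 ∩ ED · FC = 549/20]
   → E = (23/4, -151/20)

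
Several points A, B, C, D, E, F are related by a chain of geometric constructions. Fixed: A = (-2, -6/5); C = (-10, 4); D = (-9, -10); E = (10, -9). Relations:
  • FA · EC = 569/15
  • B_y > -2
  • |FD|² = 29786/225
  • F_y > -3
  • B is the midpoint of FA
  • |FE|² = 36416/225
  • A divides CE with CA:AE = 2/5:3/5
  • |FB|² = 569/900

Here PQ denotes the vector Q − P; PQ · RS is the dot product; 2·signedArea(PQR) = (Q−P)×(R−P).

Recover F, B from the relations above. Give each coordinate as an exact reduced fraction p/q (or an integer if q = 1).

1. F_x = -2/3  [line 20·x + -13·y + -203/15 = 0 ∩ |FE|² = 36416/225]
2. F_y = -31/15  [line 20·x + -13·y + -203/15 = 0 ∩ |FE|² = 36416/225]
   → F = (-2/3, -31/15)
3. B_x = -4/3  [B is the midpoint of FA]
4. B_y = -49/30  [B is the midpoint of FA]
   → B = (-4/3, -49/30)

B = (-4/3, -49/30)
F = (-2/3, -31/15)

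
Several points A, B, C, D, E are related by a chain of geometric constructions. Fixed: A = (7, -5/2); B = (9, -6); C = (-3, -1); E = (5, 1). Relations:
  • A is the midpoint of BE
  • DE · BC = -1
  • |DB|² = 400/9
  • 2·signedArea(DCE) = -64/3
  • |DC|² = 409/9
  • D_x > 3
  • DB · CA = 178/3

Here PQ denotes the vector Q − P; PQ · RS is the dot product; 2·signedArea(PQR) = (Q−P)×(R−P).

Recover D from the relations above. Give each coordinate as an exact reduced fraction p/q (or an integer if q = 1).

D = (11/3, -2)

1. D_x = 11/3  [DB · CA = 178/3 ∩ DE · BC = -1]
2. D_y = -2  [DB · CA = 178/3 ∩ DE · BC = -1]
   → D = (11/3, -2)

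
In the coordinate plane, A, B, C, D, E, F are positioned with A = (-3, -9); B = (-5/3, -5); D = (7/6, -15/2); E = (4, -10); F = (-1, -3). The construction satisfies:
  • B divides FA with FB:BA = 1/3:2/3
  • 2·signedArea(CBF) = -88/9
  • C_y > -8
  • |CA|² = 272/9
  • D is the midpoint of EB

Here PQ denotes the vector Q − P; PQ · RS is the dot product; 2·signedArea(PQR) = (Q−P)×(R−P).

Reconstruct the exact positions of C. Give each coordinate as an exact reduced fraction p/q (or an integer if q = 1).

C = (7/3, -23/3)

1. C_x = 7/3  [line -2·x + 2/3·y + 88/9 = 0 ∩ |CA|² = 272/9]
2. C_y = -23/3  [line -2·x + 2/3·y + 88/9 = 0 ∩ |CA|² = 272/9]
   → C = (7/3, -23/3)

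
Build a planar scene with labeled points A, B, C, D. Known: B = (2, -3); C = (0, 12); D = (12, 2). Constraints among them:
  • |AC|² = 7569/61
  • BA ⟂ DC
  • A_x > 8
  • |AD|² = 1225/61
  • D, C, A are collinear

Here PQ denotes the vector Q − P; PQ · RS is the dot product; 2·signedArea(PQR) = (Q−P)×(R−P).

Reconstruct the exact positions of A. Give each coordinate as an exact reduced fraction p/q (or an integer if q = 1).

A = (522/61, 297/61)

1. A_x = 522/61  [D, C, A are collinear ∩ BA ⟂ DC]
2. A_y = 297/61  [D, C, A are collinear ∩ BA ⟂ DC]
   → A = (522/61, 297/61)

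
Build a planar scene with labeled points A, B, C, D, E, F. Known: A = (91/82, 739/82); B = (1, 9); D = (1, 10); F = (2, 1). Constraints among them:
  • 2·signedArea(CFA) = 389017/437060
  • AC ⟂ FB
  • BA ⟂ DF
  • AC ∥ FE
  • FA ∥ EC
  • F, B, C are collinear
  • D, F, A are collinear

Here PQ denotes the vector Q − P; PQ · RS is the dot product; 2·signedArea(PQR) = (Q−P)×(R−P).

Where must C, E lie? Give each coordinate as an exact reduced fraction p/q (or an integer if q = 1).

1. C_x = 5331/5330  [F, B, C are collinear ∩ AC ⟂ FB]
2. C_y = 23981/2665  [F, B, C are collinear ∩ AC ⟂ FB]
   → C = (5331/5330, 23981/2665)
3. E_x = 5038/2665  [FA ∥ EC ∩ AC ∥ FE]
4. E_y = 5257/5330  [FA ∥ EC ∩ AC ∥ FE]
   → E = (5038/2665, 5257/5330)

C = (5331/5330, 23981/2665)
E = (5038/2665, 5257/5330)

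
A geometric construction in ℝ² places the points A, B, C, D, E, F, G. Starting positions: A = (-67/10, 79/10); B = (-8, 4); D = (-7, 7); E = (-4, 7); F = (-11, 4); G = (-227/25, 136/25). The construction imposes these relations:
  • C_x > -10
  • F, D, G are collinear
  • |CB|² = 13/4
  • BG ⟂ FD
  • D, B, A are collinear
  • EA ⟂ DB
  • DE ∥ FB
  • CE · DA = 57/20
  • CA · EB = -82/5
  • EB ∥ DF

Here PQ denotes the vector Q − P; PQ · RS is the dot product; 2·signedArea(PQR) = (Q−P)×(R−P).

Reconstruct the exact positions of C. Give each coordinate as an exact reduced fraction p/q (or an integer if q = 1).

1. C_x = -9  [CE · DA = 57/20 ∩ CA · EB = -82/5]
2. C_y = 11/2  [CE · DA = 57/20 ∩ CA · EB = -82/5]
   → C = (-9, 11/2)

C = (-9, 11/2)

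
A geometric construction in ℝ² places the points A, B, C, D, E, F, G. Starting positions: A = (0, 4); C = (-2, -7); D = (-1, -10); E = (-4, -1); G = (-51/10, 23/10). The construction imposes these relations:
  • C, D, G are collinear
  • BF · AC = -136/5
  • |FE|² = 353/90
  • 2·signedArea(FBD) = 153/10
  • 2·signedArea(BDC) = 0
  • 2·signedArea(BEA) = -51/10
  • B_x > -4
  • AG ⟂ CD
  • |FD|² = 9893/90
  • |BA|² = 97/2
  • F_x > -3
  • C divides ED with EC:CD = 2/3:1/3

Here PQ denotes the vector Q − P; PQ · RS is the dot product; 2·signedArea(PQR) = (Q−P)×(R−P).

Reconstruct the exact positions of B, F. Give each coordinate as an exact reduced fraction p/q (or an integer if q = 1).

B = (-37/10, -19/10)
F = (-77/30, 11/30)

1. B_x = -37/10  [2·signedArea(BDC) = 0 ∩ 2·signedArea(BEA) = -51/10]
2. B_y = -19/10  [2·signedArea(BDC) = 0 ∩ 2·signedArea(BEA) = -51/10]
   → B = (-37/10, -19/10)
3. F_x = -77/30  [2·signedArea(FBD) = 153/10 ∩ BF · AC = -136/5]
4. F_y = 11/30  [2·signedArea(FBD) = 153/10 ∩ BF · AC = -136/5]
   → F = (-77/30, 11/30)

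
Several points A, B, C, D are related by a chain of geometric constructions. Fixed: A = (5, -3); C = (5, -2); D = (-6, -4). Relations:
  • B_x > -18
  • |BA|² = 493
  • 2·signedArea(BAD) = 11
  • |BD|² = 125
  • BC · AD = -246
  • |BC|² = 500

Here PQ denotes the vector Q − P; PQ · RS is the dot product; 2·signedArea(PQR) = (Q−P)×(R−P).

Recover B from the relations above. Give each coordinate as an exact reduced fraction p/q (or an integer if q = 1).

1. B_x = -17  [2·signedArea(BAD) = 11 ∩ BC · AD = -246]
2. B_y = -6  [2·signedArea(BAD) = 11 ∩ BC · AD = -246]
   → B = (-17, -6)

B = (-17, -6)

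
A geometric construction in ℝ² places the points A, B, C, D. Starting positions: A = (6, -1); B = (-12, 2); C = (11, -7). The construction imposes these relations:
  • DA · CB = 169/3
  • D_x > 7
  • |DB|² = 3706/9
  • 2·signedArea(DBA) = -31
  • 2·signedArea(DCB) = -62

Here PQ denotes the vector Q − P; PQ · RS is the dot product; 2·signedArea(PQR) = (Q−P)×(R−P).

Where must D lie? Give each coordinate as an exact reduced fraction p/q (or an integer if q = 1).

D = (23/3, -3)

1. D_x = 23/3  [DA · CB = 169/3 ∩ 2·signedArea(DBA) = -31]
2. D_y = -3  [DA · CB = 169/3 ∩ 2·signedArea(DBA) = -31]
   → D = (23/3, -3)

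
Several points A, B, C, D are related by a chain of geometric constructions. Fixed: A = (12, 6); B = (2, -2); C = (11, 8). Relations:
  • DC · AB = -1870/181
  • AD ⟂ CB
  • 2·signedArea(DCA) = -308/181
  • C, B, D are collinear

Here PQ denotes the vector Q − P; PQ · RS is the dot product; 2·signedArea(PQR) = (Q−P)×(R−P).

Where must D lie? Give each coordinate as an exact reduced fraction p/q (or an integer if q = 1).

1. D_x = 1892/181  [C, B, D are collinear ∩ AD ⟂ CB]
2. D_y = 1338/181  [C, B, D are collinear ∩ AD ⟂ CB]
   → D = (1892/181, 1338/181)

D = (1892/181, 1338/181)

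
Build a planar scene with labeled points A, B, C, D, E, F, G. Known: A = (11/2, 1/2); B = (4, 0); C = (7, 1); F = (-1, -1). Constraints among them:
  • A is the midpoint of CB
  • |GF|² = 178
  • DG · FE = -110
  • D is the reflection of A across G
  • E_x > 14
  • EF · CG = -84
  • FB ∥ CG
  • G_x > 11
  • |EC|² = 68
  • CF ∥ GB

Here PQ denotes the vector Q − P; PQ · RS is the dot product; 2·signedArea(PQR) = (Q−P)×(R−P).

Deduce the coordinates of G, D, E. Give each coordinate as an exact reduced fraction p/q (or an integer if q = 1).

1. G_x = 12  [CF ∥ GB ∩ FB ∥ CG]
2. G_y = 2  [CF ∥ GB ∩ FB ∥ CG]
   → G = (12, 2)
3. D_x = 37/2  [D is the reflection of A across G]
4. D_y = 7/2  [D is the reflection of A across G]
   → D = (37/2, 7/2)
5. E_x = 15  [EF · CG = -84 ∩ DG · FE = -110]
6. E_y = 3  [EF · CG = -84 ∩ DG · FE = -110]
   → E = (15, 3)

D = (37/2, 7/2)
E = (15, 3)
G = (12, 2)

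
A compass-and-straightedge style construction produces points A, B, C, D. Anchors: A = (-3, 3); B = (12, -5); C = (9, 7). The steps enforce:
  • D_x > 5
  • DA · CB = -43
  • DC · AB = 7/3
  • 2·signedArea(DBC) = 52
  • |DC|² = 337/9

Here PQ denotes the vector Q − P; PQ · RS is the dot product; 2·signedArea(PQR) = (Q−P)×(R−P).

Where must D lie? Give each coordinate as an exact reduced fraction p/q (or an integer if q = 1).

D = (6, 5/3)

1. D_x = 6  [2·signedArea(DBC) = 52 ∩ DC · AB = 7/3]
2. D_y = 5/3  [2·signedArea(DBC) = 52 ∩ DC · AB = 7/3]
   → D = (6, 5/3)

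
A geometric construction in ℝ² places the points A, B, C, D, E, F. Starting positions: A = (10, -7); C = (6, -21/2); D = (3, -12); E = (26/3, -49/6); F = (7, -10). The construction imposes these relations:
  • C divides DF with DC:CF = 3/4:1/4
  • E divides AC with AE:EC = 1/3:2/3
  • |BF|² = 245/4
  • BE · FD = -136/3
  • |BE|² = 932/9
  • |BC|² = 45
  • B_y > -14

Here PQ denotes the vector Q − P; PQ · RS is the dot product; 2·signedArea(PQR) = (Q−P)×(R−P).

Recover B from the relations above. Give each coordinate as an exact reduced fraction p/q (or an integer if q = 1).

1. B_x = 0  [line 4·x + 2·y + 27 = 0 ∩ |BC|² = 45]
2. B_y = -27/2  [line 4·x + 2·y + 27 = 0 ∩ |BC|² = 45]
   → B = (0, -27/2)

B = (0, -27/2)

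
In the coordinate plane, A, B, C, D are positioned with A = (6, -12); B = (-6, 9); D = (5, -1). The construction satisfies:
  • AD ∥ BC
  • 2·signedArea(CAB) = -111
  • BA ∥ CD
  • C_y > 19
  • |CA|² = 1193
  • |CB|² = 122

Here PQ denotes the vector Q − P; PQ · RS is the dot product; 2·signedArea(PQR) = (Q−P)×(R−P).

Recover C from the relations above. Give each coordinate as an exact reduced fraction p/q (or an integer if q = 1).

1. C_x = -7  [BA ∥ CD ∩ AD ∥ BC]
2. C_y = 20  [BA ∥ CD ∩ AD ∥ BC]
   → C = (-7, 20)

C = (-7, 20)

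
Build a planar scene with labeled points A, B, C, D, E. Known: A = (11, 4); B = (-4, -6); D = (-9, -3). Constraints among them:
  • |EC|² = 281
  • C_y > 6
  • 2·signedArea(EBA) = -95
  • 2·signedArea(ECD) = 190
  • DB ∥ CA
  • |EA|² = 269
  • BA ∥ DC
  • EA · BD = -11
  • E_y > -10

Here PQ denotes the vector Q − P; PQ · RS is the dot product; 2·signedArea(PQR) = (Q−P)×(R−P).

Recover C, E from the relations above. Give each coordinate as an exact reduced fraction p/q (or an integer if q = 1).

1. C_x = 6  [DB ∥ CA ∩ BA ∥ DC]
2. C_y = 7  [DB ∥ CA ∩ BA ∥ DC]
   → C = (6, 7)
3. E_x = 1  [2·signedArea(ECD) = 190 ∩ EA · BD = -11]
4. E_y = -9  [2·signedArea(ECD) = 190 ∩ EA · BD = -11]
   → E = (1, -9)

C = (6, 7)
E = (1, -9)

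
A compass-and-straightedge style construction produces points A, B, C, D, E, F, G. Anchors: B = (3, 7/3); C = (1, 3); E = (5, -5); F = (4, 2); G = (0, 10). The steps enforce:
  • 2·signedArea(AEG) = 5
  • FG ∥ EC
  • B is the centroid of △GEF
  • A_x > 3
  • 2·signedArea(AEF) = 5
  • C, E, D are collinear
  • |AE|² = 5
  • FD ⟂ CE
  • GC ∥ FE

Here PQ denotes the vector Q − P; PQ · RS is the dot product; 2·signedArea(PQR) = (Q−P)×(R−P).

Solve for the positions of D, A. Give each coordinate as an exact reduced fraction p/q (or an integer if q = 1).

1. D_x = 2  [C, E, D are collinear ∩ FD ⟂ CE]
2. D_y = 1  [C, E, D are collinear ∩ FD ⟂ CE]
   → D = (2, 1)
3. A_x = 4  [2·signedArea(AEG) = 5 ∩ 2·signedArea(AEF) = 5]
4. A_y = -3  [2·signedArea(AEG) = 5 ∩ 2·signedArea(AEF) = 5]
   → A = (4, -3)

A = (4, -3)
D = (2, 1)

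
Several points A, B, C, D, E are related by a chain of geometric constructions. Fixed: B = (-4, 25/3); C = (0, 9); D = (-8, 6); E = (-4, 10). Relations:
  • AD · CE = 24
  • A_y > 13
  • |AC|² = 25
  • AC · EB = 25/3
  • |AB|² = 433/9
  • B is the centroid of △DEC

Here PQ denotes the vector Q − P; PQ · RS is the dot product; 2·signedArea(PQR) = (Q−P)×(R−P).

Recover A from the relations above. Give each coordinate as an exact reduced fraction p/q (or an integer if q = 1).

A = (0, 14)

1. A_x = 0  [AD · CE = 24 ∩ AC · EB = 25/3]
2. A_y = 14  [AD · CE = 24 ∩ AC · EB = 25/3]
   → A = (0, 14)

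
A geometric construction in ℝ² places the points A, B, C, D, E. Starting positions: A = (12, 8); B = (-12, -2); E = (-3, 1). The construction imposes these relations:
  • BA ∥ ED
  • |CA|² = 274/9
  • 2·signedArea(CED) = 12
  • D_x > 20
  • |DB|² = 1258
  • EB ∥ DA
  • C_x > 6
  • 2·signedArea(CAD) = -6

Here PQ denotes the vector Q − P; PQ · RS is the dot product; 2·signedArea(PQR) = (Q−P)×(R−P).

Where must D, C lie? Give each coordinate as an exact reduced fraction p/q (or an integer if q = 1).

C = (7, 17/3)
D = (21, 11)

1. D_x = 21  [EB ∥ DA ∩ BA ∥ ED]
2. D_y = 11  [EB ∥ DA ∩ BA ∥ ED]
   → D = (21, 11)
3. C_x = 7  [2·signedArea(CED) = 12 ∩ 2·signedArea(CAD) = -6]
4. C_y = 17/3  [2·signedArea(CED) = 12 ∩ 2·signedArea(CAD) = -6]
   → C = (7, 17/3)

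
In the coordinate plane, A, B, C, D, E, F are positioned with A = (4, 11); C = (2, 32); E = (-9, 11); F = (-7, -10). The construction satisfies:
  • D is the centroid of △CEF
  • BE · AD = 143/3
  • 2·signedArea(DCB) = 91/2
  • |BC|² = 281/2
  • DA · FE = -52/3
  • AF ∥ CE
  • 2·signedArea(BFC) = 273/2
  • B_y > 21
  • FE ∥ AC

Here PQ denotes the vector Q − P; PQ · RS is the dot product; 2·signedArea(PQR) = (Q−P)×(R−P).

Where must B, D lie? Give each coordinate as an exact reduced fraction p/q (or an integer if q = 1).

1. D_x = -14/3  [D is the centroid of △CEF]
2. D_y = 11  [D is the centroid of △CEF]
   → D = (-14/3, 11)
3. B_x = -7/2  [2·signedArea(BFC) = 273/2 ∩ 2·signedArea(DCB) = 91/2]
4. B_y = 43/2  [2·signedArea(BFC) = 273/2 ∩ 2·signedArea(DCB) = 91/2]
   → B = (-7/2, 43/2)

B = (-7/2, 43/2)
D = (-14/3, 11)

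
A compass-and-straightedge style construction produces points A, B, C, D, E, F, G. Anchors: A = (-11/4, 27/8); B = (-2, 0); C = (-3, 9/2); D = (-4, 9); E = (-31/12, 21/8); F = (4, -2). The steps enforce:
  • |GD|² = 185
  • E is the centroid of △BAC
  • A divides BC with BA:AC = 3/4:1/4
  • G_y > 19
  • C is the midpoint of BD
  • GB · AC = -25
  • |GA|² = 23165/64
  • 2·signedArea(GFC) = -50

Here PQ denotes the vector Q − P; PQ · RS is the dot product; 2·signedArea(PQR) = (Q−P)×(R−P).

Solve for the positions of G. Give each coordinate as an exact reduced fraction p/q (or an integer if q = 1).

1. G_x = -12  [2·signedArea(GFC) = -50 ∩ GB · AC = -25]
2. G_y = 20  [2·signedArea(GFC) = -50 ∩ GB · AC = -25]
   → G = (-12, 20)

G = (-12, 20)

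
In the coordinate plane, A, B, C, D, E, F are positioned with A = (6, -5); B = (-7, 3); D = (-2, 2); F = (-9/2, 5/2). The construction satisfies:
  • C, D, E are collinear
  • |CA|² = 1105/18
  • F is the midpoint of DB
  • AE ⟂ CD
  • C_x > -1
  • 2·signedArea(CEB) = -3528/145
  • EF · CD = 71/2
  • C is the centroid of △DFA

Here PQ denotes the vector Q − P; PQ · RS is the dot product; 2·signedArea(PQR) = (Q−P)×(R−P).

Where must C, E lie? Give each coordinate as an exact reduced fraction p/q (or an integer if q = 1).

C = (-1/6, -1/6)
E = (1389/290, -1747/290)

1. C_x = -1/6  [C is the centroid of △DFA]
2. C_y = -1/6  [C is the centroid of △DFA]
   → C = (-1/6, -1/6)
3. E_x = 1389/290  [C, D, E are collinear ∩ AE ⟂ CD]
4. E_y = -1747/290  [C, D, E are collinear ∩ AE ⟂ CD]
   → E = (1389/290, -1747/290)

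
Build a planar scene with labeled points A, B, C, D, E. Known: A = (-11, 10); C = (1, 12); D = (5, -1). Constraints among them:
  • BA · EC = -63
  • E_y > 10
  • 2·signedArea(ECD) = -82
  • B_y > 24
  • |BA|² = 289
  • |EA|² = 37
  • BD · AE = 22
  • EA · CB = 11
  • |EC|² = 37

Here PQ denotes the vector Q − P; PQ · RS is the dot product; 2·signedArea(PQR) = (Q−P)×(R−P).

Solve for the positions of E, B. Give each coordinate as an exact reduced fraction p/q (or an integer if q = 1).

1. E_x = -5  [line 13·x + 4·y + 21 = 0 ∩ |EC|² = 37]
2. E_y = 11  [line 13·x + 4·y + 21 = 0 ∩ |EC|² = 37]
   → E = (-5, 11)
3. B_x = -3  [line -6·x + -1·y + 7 = 0 ∩ |BA|² = 289]
4. B_y = 25  [line -6·x + -1·y + 7 = 0 ∩ |BA|² = 289]
   → B = (-3, 25)

B = (-3, 25)
E = (-5, 11)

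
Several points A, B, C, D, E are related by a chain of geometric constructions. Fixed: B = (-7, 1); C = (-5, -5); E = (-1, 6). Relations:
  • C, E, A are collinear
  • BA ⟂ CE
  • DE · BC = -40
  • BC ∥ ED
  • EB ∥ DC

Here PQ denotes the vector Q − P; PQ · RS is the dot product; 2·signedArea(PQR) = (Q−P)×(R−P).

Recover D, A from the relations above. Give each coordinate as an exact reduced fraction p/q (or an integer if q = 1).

1. D_x = 1  [EB ∥ DC ∩ BC ∥ ED]
2. D_y = 0  [EB ∥ DC ∩ BC ∥ ED]
   → D = (1, 0)
3. A_x = -453/137  [C, E, A are collinear ∩ BA ⟂ CE]
4. A_y = -47/137  [C, E, A are collinear ∩ BA ⟂ CE]
   → A = (-453/137, -47/137)

A = (-453/137, -47/137)
D = (1, 0)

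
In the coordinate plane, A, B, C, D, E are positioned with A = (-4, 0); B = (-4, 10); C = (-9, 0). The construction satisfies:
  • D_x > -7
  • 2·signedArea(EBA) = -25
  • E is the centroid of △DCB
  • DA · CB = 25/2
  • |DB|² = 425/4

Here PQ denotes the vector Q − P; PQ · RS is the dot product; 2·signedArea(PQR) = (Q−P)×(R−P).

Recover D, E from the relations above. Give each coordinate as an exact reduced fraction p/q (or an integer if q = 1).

1. D_x = -13/2  [line -5·x + -10·y + -65/2 = 0 ∩ |DB|² = 425/4]
2. D_y = 0  [line -5·x + -10·y + -65/2 = 0 ∩ |DB|² = 425/4]
   → D = (-13/2, 0)
3. E_x = -13/2  [E is the centroid of △DCB]
4. E_y = 10/3  [E is the centroid of △DCB]
   → E = (-13/2, 10/3)

D = (-13/2, 0)
E = (-13/2, 10/3)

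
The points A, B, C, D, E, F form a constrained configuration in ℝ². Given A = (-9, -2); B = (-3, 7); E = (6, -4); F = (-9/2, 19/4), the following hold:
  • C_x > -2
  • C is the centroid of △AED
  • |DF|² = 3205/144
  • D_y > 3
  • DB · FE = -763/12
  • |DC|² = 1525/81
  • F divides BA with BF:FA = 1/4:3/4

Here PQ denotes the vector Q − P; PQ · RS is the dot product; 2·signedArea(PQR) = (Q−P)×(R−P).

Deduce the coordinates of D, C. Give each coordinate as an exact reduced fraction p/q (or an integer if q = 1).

1. D_x = 0  [line -21/2·x + 35/4·y + -175/6 = 0 ∩ |DF|² = 3205/144]
2. D_y = 10/3  [line -21/2·x + 35/4·y + -175/6 = 0 ∩ |DF|² = 3205/144]
   → D = (0, 10/3)
3. C_x = -1  [C is the centroid of △AED]
4. C_y = -8/9  [C is the centroid of △AED]
   → C = (-1, -8/9)

C = (-1, -8/9)
D = (0, 10/3)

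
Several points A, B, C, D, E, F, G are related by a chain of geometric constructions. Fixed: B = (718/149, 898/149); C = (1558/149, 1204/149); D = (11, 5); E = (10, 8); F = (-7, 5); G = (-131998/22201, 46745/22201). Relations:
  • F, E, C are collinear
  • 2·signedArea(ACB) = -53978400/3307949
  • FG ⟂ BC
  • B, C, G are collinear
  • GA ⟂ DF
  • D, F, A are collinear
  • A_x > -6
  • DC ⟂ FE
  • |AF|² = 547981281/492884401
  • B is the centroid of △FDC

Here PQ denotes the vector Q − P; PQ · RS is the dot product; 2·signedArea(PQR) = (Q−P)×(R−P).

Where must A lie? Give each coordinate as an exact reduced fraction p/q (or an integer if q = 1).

A = (-131998/22201, 5)

1. A_x = -131998/22201  [D, F, A are collinear ∩ GA ⟂ DF]
2. A_y = 5  [D, F, A are collinear ∩ GA ⟂ DF]
   → A = (-131998/22201, 5)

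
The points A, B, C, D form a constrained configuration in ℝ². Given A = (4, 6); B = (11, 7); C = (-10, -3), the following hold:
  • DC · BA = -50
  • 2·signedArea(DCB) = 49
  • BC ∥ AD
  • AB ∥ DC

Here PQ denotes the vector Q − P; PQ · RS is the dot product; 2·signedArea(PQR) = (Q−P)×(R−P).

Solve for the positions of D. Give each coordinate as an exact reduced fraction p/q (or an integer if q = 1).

1. D_x = -17  [AB ∥ DC ∩ BC ∥ AD]
2. D_y = -4  [AB ∥ DC ∩ BC ∥ AD]
   → D = (-17, -4)

D = (-17, -4)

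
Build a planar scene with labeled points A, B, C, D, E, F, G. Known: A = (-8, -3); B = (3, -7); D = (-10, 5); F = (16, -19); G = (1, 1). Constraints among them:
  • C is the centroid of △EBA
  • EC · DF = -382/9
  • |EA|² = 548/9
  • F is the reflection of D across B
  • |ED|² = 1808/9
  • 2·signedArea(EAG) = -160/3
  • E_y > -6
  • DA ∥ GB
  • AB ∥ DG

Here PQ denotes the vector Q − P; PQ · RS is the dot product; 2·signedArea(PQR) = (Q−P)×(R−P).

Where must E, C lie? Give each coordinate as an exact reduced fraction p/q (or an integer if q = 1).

1. E_x = -2/3  [line -4·x + 9·y + 145/3 = 0 ∩ |ED|² = 1808/9]
2. E_y = -17/3  [line -4·x + 9·y + 145/3 = 0 ∩ |ED|² = 1808/9]
   → E = (-2/3, -17/3)
3. C_x = -17/9  [EC · DF = -382/9 ∩ C is the centroid of △EBA]
4. C_y = -47/9  [EC · DF = -382/9 ∩ C is the centroid of △EBA]
   → C = (-17/9, -47/9)

C = (-17/9, -47/9)
E = (-2/3, -17/3)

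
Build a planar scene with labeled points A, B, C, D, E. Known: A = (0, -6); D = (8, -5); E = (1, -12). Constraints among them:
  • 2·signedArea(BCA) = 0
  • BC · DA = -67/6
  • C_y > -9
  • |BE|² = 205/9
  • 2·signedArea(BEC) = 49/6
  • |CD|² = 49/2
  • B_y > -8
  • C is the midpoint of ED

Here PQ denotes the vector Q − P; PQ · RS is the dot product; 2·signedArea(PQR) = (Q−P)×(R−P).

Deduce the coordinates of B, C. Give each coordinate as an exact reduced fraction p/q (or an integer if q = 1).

1. C_x = 9/2  [C is the midpoint of ED]
2. C_y = -17/2  [C is the midpoint of ED]
   → C = (9/2, -17/2)
3. B_x = 3  [2·signedArea(BCA) = 0 ∩ 2·signedArea(BEC) = 49/6]
4. B_y = -23/3  [2·signedArea(BCA) = 0 ∩ 2·signedArea(BEC) = 49/6]
   → B = (3, -23/3)

B = (3, -23/3)
C = (9/2, -17/2)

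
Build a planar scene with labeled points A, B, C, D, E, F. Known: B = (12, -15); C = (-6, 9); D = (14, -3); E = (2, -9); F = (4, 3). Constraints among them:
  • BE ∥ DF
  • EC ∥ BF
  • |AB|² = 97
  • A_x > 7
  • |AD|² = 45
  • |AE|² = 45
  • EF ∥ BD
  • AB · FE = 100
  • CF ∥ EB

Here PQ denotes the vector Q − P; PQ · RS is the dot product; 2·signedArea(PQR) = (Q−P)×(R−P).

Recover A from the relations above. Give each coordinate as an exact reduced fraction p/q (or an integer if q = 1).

1. A_x = 8  [line 2·x + 12·y + 56 = 0 ∩ |AE|² = 45]
2. A_y = -6  [line 2·x + 12·y + 56 = 0 ∩ |AE|² = 45]
   → A = (8, -6)

A = (8, -6)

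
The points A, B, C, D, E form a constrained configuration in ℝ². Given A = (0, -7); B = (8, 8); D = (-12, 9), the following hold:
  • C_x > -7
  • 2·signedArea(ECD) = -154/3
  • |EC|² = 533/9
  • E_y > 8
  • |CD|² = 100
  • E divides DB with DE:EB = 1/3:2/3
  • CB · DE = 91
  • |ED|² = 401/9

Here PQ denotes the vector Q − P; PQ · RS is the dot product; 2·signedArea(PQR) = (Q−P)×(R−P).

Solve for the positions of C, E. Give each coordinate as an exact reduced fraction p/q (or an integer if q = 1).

1. E_x = -16/3  [E divides DB with DE:EB = 1/3:2/3]
2. E_y = 26/3  [E divides DB with DE:EB = 1/3:2/3]
   → E = (-16/3, 26/3)
3. C_x = -6  [CB · DE = 91 ∩ 2·signedArea(ECD) = -154/3]
4. C_y = 1  [CB · DE = 91 ∩ 2·signedArea(ECD) = -154/3]
   → C = (-6, 1)

C = (-6, 1)
E = (-16/3, 26/3)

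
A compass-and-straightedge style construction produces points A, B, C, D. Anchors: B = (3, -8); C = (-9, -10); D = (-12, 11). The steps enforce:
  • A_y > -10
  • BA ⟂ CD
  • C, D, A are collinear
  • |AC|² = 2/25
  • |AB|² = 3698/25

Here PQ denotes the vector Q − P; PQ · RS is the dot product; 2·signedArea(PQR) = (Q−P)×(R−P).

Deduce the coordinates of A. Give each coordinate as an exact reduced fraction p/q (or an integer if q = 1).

A = (-226/25, -243/25)

1. A_x = -226/25  [C, D, A are collinear ∩ BA ⟂ CD]
2. A_y = -243/25  [C, D, A are collinear ∩ BA ⟂ CD]
   → A = (-226/25, -243/25)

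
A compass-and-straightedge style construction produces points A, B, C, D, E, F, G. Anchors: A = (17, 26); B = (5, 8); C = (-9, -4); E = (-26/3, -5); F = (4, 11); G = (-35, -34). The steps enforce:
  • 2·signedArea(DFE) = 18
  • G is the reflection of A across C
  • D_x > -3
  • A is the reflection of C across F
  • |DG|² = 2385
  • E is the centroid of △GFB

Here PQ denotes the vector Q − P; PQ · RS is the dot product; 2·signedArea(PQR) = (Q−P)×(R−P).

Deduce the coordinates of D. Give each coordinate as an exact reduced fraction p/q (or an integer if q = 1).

D = (-2, 2)

1. D_x = -2  [line 16·x + -38/3·y + 172/3 = 0 ∩ |DG|² = 2385]
2. D_y = 2  [line 16·x + -38/3·y + 172/3 = 0 ∩ |DG|² = 2385]
   → D = (-2, 2)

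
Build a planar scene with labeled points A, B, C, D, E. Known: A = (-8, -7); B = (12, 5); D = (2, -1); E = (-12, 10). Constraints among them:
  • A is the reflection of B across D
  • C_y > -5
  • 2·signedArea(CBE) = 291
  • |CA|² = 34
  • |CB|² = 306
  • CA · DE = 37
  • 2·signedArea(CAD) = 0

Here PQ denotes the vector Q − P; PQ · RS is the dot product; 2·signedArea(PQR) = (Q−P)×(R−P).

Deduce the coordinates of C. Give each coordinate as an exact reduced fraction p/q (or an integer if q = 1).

1. C_x = -3  [2·signedArea(CAD) = 0 ∩ 2·signedArea(CBE) = 291]
2. C_y = -4  [2·signedArea(CAD) = 0 ∩ 2·signedArea(CBE) = 291]
   → C = (-3, -4)

C = (-3, -4)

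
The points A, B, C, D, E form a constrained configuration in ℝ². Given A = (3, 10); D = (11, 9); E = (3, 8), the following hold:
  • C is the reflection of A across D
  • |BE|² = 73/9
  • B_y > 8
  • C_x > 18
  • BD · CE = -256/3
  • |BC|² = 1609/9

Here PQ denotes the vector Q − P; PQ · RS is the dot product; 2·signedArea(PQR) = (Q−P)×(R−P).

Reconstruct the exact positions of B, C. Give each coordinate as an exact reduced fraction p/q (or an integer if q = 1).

1. C_x = 19  [C is the reflection of A across D]
2. C_y = 8  [C is the reflection of A across D]
   → C = (19, 8)
3. B_x = 17/3  [BD · CE = -256/3]
4. B_y = 9  [|BE|² = 73/9]
   → B = (17/3, 9)

B = (17/3, 9)
C = (19, 8)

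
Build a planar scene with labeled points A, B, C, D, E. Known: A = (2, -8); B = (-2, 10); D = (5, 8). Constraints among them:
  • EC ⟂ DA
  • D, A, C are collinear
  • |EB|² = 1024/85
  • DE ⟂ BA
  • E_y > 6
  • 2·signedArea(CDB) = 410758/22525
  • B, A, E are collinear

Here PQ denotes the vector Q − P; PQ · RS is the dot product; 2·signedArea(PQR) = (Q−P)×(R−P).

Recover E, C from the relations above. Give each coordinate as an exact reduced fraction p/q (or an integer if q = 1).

1. E_x = -106/85  [B, A, E are collinear ∩ DE ⟂ BA]
2. E_y = 562/85  [B, A, E are collinear ∩ DE ⟂ BA]
   → E = (-106/85, 562/85)
3. C_x = 102182/22525  [D, A, C are collinear ∩ EC ⟂ DA]
4. C_y = 124504/22525  [D, A, C are collinear ∩ EC ⟂ DA]
   → C = (102182/22525, 124504/22525)

C = (102182/22525, 124504/22525)
E = (-106/85, 562/85)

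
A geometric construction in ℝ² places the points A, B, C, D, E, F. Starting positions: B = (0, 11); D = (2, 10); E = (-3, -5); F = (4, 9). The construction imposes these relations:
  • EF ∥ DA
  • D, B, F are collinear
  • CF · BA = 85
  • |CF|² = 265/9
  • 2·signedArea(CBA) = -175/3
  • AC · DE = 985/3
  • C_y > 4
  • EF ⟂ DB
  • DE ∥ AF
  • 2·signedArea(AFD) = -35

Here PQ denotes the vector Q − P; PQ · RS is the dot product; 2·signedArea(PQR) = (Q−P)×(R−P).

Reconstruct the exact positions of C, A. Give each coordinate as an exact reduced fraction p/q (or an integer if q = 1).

1. A_x = 9  [DE ∥ AF ∩ EF ∥ DA]
2. A_y = 24  [DE ∥ AF ∩ EF ∥ DA]
   → A = (9, 24)
3. C_x = 1/3  [CF · BA = 85 ∩ AC · DE = 985/3]
4. C_y = 5  [CF · BA = 85 ∩ AC · DE = 985/3]
   → C = (1/3, 5)

A = (9, 24)
C = (1/3, 5)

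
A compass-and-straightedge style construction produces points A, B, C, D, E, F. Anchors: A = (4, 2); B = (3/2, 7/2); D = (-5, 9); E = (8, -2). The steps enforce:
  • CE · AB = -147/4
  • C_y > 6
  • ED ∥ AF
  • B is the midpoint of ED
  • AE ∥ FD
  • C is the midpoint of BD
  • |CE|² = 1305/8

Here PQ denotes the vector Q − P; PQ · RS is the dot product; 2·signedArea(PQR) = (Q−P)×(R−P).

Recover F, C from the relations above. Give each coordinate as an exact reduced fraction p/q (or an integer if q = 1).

C = (-7/4, 25/4)
F = (-9, 13)

1. F_x = -9  [AE ∥ FD ∩ ED ∥ AF]
2. F_y = 13  [AE ∥ FD ∩ ED ∥ AF]
   → F = (-9, 13)
3. C_x = -7/4  [C is the midpoint of BD]
4. C_y = 25/4  [C is the midpoint of BD]
   → C = (-7/4, 25/4)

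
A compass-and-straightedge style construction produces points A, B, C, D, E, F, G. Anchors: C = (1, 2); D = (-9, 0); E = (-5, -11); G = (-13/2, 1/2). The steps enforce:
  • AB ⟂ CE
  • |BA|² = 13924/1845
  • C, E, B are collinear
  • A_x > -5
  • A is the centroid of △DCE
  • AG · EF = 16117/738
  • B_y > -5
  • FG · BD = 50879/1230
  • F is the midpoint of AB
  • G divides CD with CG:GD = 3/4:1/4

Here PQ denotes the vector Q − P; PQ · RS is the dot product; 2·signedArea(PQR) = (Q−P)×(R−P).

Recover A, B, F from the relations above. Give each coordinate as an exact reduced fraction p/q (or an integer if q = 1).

A = (-13/3, -3)
B = (-377/205, -851/205)
F = (-1898/615, -733/205)

1. A_x = -13/3  [A is the centroid of △DCE]
2. A_y = -3  [A is the centroid of △DCE]
   → A = (-13/3, -3)
3. B_x = -377/205  [C, E, B are collinear ∩ AB ⟂ CE]
4. B_y = -851/205  [C, E, B are collinear ∩ AB ⟂ CE]
   → B = (-377/205, -851/205)
5. F_x = -1898/615  [F is the midpoint of AB]
6. F_y = -733/205  [F is the midpoint of AB]
   → F = (-1898/615, -733/205)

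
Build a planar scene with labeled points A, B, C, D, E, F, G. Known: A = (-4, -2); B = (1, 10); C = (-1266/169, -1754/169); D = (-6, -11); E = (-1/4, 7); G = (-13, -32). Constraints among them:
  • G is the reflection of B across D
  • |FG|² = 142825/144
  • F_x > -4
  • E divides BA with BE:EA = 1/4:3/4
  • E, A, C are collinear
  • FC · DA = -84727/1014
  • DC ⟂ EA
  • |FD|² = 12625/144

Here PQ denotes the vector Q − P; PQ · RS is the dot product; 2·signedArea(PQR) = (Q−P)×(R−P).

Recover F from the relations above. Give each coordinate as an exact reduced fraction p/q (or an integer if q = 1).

F = (-41/12, -2)

1. F_x = -41/12  [line -2·x + -9·y + -149/6 = 0 ∩ |FG|² = 142825/144]
2. F_y = -2  [line -2·x + -9·y + -149/6 = 0 ∩ |FG|² = 142825/144]
   → F = (-41/12, -2)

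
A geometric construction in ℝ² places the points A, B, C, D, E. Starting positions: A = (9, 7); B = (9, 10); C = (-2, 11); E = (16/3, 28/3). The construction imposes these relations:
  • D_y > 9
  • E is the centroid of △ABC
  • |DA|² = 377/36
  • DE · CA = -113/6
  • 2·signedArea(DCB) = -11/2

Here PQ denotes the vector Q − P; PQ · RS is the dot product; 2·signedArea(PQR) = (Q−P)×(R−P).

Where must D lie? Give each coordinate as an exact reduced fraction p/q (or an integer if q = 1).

1. D_x = 43/6  [2·signedArea(DCB) = -11/2 ∩ DE · CA = -113/6]
2. D_y = 29/3  [2·signedArea(DCB) = -11/2 ∩ DE · CA = -113/6]
   → D = (43/6, 29/3)

D = (43/6, 29/3)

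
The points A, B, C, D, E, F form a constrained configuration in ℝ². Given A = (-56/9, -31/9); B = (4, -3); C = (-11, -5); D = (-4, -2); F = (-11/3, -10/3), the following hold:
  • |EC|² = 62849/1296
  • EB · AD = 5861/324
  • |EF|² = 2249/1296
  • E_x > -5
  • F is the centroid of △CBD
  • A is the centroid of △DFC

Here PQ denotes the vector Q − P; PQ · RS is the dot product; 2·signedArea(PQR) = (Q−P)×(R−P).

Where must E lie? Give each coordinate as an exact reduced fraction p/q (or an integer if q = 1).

E = (-41/9, -85/36)

1. E_x = -41/9  [line -20/9·x + -13/9·y + -4385/324 = 0 ∩ |EC|² = 62849/1296]
2. E_y = -85/36  [line -20/9·x + -13/9·y + -4385/324 = 0 ∩ |EC|² = 62849/1296]
   → E = (-41/9, -85/36)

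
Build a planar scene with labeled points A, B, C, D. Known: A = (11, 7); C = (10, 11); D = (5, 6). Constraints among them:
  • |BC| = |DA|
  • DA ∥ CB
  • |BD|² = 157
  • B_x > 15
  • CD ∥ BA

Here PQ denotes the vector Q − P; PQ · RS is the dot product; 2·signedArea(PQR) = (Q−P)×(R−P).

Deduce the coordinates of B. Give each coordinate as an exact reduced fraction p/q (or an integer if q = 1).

B = (16, 12)

1. B_x = 16  [CD ∥ BA ∩ DA ∥ CB]
2. B_y = 12  [CD ∥ BA ∩ DA ∥ CB]
   → B = (16, 12)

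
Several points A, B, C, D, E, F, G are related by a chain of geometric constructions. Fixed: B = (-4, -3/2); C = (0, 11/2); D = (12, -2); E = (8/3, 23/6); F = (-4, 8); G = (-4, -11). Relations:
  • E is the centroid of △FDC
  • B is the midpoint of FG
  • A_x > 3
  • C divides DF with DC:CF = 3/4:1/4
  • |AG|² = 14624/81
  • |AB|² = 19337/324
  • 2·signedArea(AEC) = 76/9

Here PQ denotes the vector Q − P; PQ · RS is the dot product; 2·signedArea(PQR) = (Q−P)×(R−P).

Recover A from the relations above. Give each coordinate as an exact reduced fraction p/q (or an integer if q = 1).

1. A_x = 32/9  [line -5/3·x + -8/3·y + 56/9 = 0 ∩ |AB|² = 19337/324]
2. A_y = 1/9  [line -5/3·x + -8/3·y + 56/9 = 0 ∩ |AB|² = 19337/324]
   → A = (32/9, 1/9)

A = (32/9, 1/9)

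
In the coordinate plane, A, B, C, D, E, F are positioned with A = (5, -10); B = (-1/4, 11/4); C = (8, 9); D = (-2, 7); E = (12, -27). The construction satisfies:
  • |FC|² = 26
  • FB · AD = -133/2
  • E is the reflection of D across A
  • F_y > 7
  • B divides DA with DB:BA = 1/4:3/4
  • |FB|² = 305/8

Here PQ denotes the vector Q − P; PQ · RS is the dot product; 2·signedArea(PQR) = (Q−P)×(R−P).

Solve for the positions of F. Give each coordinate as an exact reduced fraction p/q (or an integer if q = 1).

1. F_x = 3  [line 7·x + -17·y + 115 = 0 ∩ |FB|² = 305/8]
2. F_y = 8  [line 7·x + -17·y + 115 = 0 ∩ |FB|² = 305/8]
   → F = (3, 8)

F = (3, 8)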